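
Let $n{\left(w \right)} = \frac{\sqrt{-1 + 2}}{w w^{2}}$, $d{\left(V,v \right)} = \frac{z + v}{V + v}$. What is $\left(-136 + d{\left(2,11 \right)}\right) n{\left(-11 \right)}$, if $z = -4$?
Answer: $\frac{1761}{17303} \approx 0.10177$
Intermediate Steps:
$d{\left(V,v \right)} = \frac{-4 + v}{V + v}$
$n{\left(w \right)} = \frac{1}{w^{3}}$ ($n{\left(w \right)} = \frac{\sqrt{1}}{w^{3}} = 1 \frac{1}{w^{3}} = \frac{1}{w^{3}}$)
$\left(-136 + d{\left(2,11 \right)}\right) n{\left(-11 \right)} = \frac{-136 + \frac{-4 + 11}{2 + 11}}{-1331} = \left(-136 + \frac{1}{13} \cdot 7\right) \left(- \frac{1}{1331}\right) = \left(-136 + \frac{7}{13}\right) \left(- \frac{1}{1331}\right) = \left(- \frac{1761}{13}\right) \left(- \frac{1}{1331}\right) = \frac{1761}{17303}$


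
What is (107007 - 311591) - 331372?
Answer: -535956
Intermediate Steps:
(107007 - 311591) - 331372 = -204584 - 331372 = -535956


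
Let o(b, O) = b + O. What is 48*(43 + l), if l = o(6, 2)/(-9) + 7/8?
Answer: 6190/3 ≈ 2063.3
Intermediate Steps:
o(b, O) = O + b
l = -1/72 (l = (2 + 6)/(-9) + 7/8 = 8*(-1/9) + 7*(1/8) = -8/9 + 7/8 = -1/72 ≈ -0.013889)
48*(43 + l) = 48*(43 - 1/72) = 48*(3095/72) = 6190/3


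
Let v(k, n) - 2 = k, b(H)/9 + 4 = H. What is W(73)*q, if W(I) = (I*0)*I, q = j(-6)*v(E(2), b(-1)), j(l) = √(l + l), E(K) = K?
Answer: 0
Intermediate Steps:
b(H) = -36 + 9*H
v(k, n) = 2 + k
j(l) = √2*√l (j(l) = √(2*l) = √2*√l)
q = 8*I*√3 (q = (√2*√(-6))*(2 + 2) = (√2*(I*√6))*4 = (2*I*√3)*4 = 8*I*√3 ≈ 13.856*I)
W(I) = 0 (W(I) = 0*I = 0)
W(73)*q = 0*(8*I*√3) = 0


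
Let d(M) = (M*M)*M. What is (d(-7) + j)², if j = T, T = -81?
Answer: 179776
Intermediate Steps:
d(M) = M³ (d(M) = M²*M = M³)
j = -81
(d(-7) + j)² = ((-7)³ - 81)² = (-343 - 81)² = (-424)² = 179776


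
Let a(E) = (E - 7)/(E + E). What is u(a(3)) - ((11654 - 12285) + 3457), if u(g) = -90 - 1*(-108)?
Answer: -2808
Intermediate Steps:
a(E) = (-7 + E)/(2*E) (a(E) = (-7 + E)/((2*E)) = (-7 + E)*(1/(2*E)) = (-7 + E)/(2*E))
u(g) = 18 (u(g) = -90 + 108 = 18)
u(a(3)) - ((11654 - 12285) + 3457) = 18 - ((11654 - 12285) + 3457) = 18 - (-631 + 3457) = 18 - 1*2826 = 18 - 2826 = -2808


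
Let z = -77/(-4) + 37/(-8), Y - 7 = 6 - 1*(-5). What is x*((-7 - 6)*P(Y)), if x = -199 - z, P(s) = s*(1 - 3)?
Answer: -199953/2 ≈ -99977.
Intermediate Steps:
Y = 18 (Y = 7 + (6 - 1*(-5)) = 7 + (6 + 5) = 7 + 11 = 18)
z = 117/8 (z = -77*(-¼) + 37*(-⅛) = 77/4 - 37/8 = 117/8 ≈ 14.625)
P(s) = -2*s (P(s) = s*(-2) = -2*s)
x = -1709/8 (x = -199 - 1*117/8 = -199 - 117/8 = -1709/8 ≈ -213.63)
x*((-7 - 6)*P(Y)) = -1709*(-7 - 6)*(-2*18)/8 = -(-22217)*(-36)/8 = -1709/8*468 = -199953/2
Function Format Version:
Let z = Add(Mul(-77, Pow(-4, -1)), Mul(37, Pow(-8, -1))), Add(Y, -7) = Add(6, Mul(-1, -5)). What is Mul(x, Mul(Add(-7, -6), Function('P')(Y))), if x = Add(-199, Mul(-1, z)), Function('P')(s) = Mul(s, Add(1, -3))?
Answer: Rational(-199953, 2) ≈ -99977.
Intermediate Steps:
Y = 18 (Y = Add(7, Add(6, Mul(-1, -5))) = Add(7, Add(6, 5)) = Add(7, 11) = 18)
z = Rational(117, 8) (z = Add(Mul(-77, Rational(-1, 4)), Mul(37, Rational(-1, 8))) = Add(Rational(77, 4), Rational(-37, 8)) = Rational(117, 8) ≈ 14.625)
Function('P')(s) = Mul(-2, s) (Function('P')(s) = Mul(s, -2) = Mul(-2, s))
x = Rational(-1709, 8) (x = Add(-199, Mul(-1, Rational(117, 8))) = Add(-199, Rational(-117, 8)) = Rational(-1709, 8) ≈ -213.63)
Mul(x, Mul(Add(-7, -6), Function('P')(Y))) = Mul(Rational(-1709, 8), Mul(Add(-7, -6), Mul(-2, 18))) = Mul(Rational(-1709, 8), Mul(-13, -36)) = Mul(Rational(-1709, 8), 468) = Rational(-199953, 2)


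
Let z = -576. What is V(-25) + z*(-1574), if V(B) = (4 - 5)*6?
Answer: 906618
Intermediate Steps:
V(B) = -6 (V(B) = -1*6 = -6)
V(-25) + z*(-1574) = -6 - 576*(-1574) = -6 + 906624 = 906618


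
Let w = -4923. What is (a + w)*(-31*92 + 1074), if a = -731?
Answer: 10052812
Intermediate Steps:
(a + w)*(-31*92 + 1074) = (-731 - 4923)*(-31*92 + 1074) = -5654*(-2852 + 1074) = -5654*(-1778) = 10052812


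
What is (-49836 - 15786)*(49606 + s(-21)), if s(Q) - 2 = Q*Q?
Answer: -3284315478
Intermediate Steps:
s(Q) = 2 + Q**2 (s(Q) = 2 + Q*Q = 2 + Q**2)
(-49836 - 15786)*(49606 + s(-21)) = (-49836 - 15786)*(49606 + (2 + (-21)**2)) = -65622*(49606 + (2 + 441)) = -65622*(49606 + 443) = -65622*50049 = -3284315478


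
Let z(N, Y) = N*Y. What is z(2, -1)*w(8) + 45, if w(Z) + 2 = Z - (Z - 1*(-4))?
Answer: 57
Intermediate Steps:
w(Z) = -6 (w(Z) = -2 + (Z - (Z - 1*(-4))) = -2 + (Z - (Z + 4)) = -2 + (Z - (4 + Z)) = -2 + (Z + (-4 - Z)) = -2 - 4 = -6)
z(2, -1)*w(8) + 45 = (2*(-1))*(-6) + 45 = -2*(-6) + 45 = 12 + 45 = 57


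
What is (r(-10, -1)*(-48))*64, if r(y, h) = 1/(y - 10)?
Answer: 768/5 ≈ 153.60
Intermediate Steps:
r(y, h) = 1/(-10 + y)
(r(-10, -1)*(-48))*64 = (-48/(-10 - 10))*64 = (-48/(-20))*64 = -1/20*(-48)*64 = (12/5)*64 = 768/5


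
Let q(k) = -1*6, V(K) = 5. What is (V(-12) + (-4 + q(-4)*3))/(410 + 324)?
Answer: -17/734 ≈ -0.023161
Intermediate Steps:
q(k) = -6
(V(-12) + (-4 + q(-4)*3))/(410 + 324) = (5 + (-4 - 6*3))/(410 + 324) = (5 + (-4 - 18))/734 = (5 - 22)*(1/734) = -17*1/734 = -17/734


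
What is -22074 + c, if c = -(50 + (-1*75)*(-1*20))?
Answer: -23624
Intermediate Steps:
c = -1550 (c = -(50 - 75*(-20)) = -(50 + 1500) = -1*1550 = -1550)
-22074 + c = -22074 - 1550 = -23624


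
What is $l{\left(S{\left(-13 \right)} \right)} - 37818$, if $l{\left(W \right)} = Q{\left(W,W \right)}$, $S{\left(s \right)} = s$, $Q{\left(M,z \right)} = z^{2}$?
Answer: $-37649$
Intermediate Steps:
$l{\left(W \right)} = W^{2}$
$l{\left(S{\left(-13 \right)} \right)} - 37818 = \left(-13\right)^{2} - 37818 = 169 - 37818 = -37649$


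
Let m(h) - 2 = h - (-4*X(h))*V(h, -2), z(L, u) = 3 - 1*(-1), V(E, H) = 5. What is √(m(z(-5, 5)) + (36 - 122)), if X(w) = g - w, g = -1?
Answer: 6*I*√5 ≈ 13.416*I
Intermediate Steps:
X(w) = -1 - w
z(L, u) = 4 (z(L, u) = 3 + 1 = 4)
m(h) = -18 - 19*h (m(h) = 2 + (h - (-4*(-1 - h))*5) = 2 + (h - (4 + 4*h)*5) = 2 + (h - (20 + 20*h)) = 2 + (h + (-20 - 20*h)) = 2 + (-20 - 19*h) = -18 - 19*h)
√(m(z(-5, 5)) + (36 - 122)) = √((-18 - 19*4) + (36 - 122)) = √((-18 - 76) - 86) = √(-94 - 86) = √(-180) = 6*I*√5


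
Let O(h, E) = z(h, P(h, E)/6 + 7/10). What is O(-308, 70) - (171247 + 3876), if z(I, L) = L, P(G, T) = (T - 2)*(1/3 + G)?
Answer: -16074827/90 ≈ -1.7861e+5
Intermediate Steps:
P(G, T) = (-2 + T)*(⅓ + G)
O(h, E) = 53/90 - h/3 + E/18 + E*h/6 (O(h, E) = (-⅔ - 2*h + E/3 + h*E)/6 + 7/10 = (-⅔ - 2*h + E/3 + E*h)*(⅙) + 7*(⅒) = (-⅑ - h/3 + E/18 + E*h/6) + 7/10 = 53/90 - h/3 + E/18 + E*h/6)
O(-308, 70) - (171247 + 3876) = (53/90 - ⅓*(-308) + (1/18)*70 + (⅙)*70*(-308)) - (171247 + 3876) = (53/90 + 308/3 + 35/9 - 10780/3) - 1*175123 = -313757/90 - 175123 = -16074827/90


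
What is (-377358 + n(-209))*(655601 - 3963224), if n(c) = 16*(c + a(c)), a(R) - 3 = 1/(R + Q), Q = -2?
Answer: 265661697190230/211 ≈ 1.2591e+12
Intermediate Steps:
a(R) = 3 + 1/(-2 + R) (a(R) = 3 + 1/(R - 2) = 3 + 1/(-2 + R))
n(c) = 16*c + 16*(-5 + 3*c)/(-2 + c) (n(c) = 16*(c + (-5 + 3*c)/(-2 + c)) = 16*c + 16*(-5 + 3*c)/(-2 + c))
(-377358 + n(-209))*(655601 - 3963224) = (-377358 + 16*(-5 - 209 + (-209)²)/(-2 - 209))*(655601 - 3963224) = (-377358 + 16*(-5 - 209 + 43681)/(-211))*(-3307623) = (-377358 + 16*(-1/211)*43467)*(-3307623) = (-377358 - 695472/211)*(-3307623) = -80318010/211*(-3307623) = 265661697190230/211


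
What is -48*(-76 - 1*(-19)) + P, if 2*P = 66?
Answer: 2769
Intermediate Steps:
P = 33 (P = (½)*66 = 33)
-48*(-76 - 1*(-19)) + P = -48*(-76 - 1*(-19)) + 33 = -48*(-76 + 19) + 33 = -48*(-57) + 33 = 2736 + 33 = 2769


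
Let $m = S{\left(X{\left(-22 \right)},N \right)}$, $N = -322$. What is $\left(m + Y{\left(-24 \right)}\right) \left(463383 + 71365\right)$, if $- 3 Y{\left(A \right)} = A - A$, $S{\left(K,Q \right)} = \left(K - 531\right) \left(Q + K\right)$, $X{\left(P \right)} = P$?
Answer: $101726181536$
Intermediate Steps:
$S{\left(K,Q \right)} = \left(-531 + K\right) \left(K + Q\right)$
$Y{\left(A \right)} = 0$ ($Y{\left(A \right)} = - \frac{A - A}{3} = \left(- \frac{1}{3}\right) 0 = 0$)
$m = 190232$ ($m = \left(-22\right)^{2} - -11682 - -170982 - -7084 = 484 + 11682 + 170982 + 7084 = 190232$)
$\left(m + Y{\left(-24 \right)}\right) \left(463383 + 71365\right) = \left(190232 + 0\right) \left(463383 + 71365\right) = 190232 \cdot 534748 = 101726181536$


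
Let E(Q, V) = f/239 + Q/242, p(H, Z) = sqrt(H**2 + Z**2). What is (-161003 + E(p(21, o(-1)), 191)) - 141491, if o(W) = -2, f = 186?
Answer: -72295880/239 + sqrt(445)/242 ≈ -3.0249e+5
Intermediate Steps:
E(Q, V) = 186/239 + Q/242
(-161003 + E(p(21, o(-1)), 191)) - 141491 = (-161003 + (186/239 + sqrt(21**2 + (-2)**2)/242)) - 141491 = (-161003 + (186/239 + sqrt(441 + 4)/242)) - 141491 = (-161003 + (186/239 + sqrt(445)/242)) - 141491 = (-38479531/239 + sqrt(445)/242) - 141491 = -72295880/239 + sqrt(445)/242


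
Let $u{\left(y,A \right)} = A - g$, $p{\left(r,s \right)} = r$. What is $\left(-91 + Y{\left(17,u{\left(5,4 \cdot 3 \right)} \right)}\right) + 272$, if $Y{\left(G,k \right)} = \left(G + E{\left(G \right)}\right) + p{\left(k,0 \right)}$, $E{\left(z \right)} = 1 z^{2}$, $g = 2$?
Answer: $497$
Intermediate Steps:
$E{\left(z \right)} = z^{2}$
$u{\left(y,A \right)} = -2 + A$ ($u{\left(y,A \right)} = A - 2 = -2 + A$)
$Y{\left(G,k \right)} = G + k + G^{2}$ ($Y{\left(G,k \right)} = \left(G + G^{2}\right) + k = G + k + G^{2}$)
$\left(-91 + Y{\left(17,u{\left(5,4 \cdot 3 \right)} \right)}\right) + 272 = \left(-91 + \left(17 + \left(-2 + 4 \cdot 3\right) + 17^{2}\right)\right) + 272 = \left(-91 + \left(17 + \left(-2 + 12\right) + 289\right)\right) + 272 = \left(-91 + \left(17 + 10 + 289\right)\right) + 272 = \left(-91 + 316\right) + 272 = 225 + 272 = 497$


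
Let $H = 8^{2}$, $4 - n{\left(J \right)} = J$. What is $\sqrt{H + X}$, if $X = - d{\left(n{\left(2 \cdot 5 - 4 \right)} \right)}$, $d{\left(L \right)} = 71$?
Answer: $i \sqrt{7} \approx 2.6458 i$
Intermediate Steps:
$n{\left(J \right)} = 4 - J$
$X = -71$ ($X = \left(-1\right) 71 = -71$)
$H = 64$
$\sqrt{H + X} = \sqrt{64 - 71} = \sqrt{-7} = i \sqrt{7}$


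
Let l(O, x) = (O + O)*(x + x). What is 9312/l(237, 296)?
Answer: 97/2923 ≈ 0.033185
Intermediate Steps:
l(O, x) = 4*O*x (l(O, x) = (2*O)*(2*x) = 4*O*x)
9312/l(237, 296) = 9312/((4*237*296)) = 9312/280608 = 9312*(1/280608) = 97/2923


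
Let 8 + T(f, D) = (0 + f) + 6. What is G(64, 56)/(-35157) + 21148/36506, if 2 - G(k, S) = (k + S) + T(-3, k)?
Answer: 373812707/641720721 ≈ 0.58252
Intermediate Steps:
T(f, D) = -2 + f (T(f, D) = -8 + ((0 + f) + 6) = -8 + (f + 6) = -8 + (6 + f) = -2 + f)
G(k, S) = 7 - S - k (G(k, S) = 2 - ((k + S) + (-2 - 3)) = 2 - ((S + k) - 5) = 2 - (-5 + S + k) = 2 + (5 - S - k) = 7 - S - k)
G(64, 56)/(-35157) + 21148/36506 = (7 - 1*56 - 1*64)/(-35157) + 21148/36506 = (7 - 56 - 64)*(-1/35157) + 21148*(1/36506) = -113*(-1/35157) + 10574/18253 = 113/35157 + 10574/18253 = 373812707/641720721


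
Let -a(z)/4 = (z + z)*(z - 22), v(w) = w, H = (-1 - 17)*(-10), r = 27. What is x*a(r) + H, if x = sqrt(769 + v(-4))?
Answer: 180 - 3240*sqrt(85) ≈ -29691.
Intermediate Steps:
H = 180 (H = -18*(-10) = 180)
a(z) = -8*z*(-22 + z) (a(z) = -4*(z + z)*(z - 22) = -4*2*z*(-22 + z) = -8*z*(-22 + z))
x = 3*sqrt(85) (x = sqrt(769 - 4) = sqrt(765) = 3*sqrt(85) ≈ 27.659)
x*a(r) + H = (3*sqrt(85))*(8*27*(22 - 1*27)) + 180 = (3*sqrt(85))*(8*27*(22 - 27)) + 180 = (3*sqrt(85))*(8*27*(-5)) + 180 = (3*sqrt(85))*(-1080) + 180 = -3240*sqrt(85) + 180 = 180 - 3240*sqrt(85)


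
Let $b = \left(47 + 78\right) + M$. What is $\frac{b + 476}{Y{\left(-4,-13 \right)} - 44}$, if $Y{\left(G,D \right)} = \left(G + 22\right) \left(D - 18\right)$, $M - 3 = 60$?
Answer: $- \frac{332}{301} \approx -1.103$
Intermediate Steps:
$M = 63$ ($M = 3 + 60 = 63$)
$Y{\left(G,D \right)} = \left(-18 + D\right) \left(22 + G\right)$ ($Y{\left(G,D \right)} = \left(22 + G\right) \left(-18 + D\right) = \left(-18 + D\right) \left(22 + G\right)$)
$b = 188$ ($b = \left(47 + 78\right) + 63 = 125 + 63 = 188$)
$\frac{b + 476}{Y{\left(-4,-13 \right)} - 44} = \frac{188 + 476}{\left(-396 - -72 + 22 \left(-13\right) - -52\right) - 44} = \frac{664}{\left(-396 + 72 - 286 + 52\right) - 44} = \frac{664}{-558 - 44} = \frac{664}{-602} = 664 \left(- \frac{1}{602}\right) = - \frac{332}{301}$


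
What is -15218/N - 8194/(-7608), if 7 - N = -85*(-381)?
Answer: 95270969/61582956 ≈ 1.5470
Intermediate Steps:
N = -32378 (N = 7 - (-85)*(-381) = 7 - 1*32385 = 7 - 32385 = -32378)
-15218/N - 8194/(-7608) = -15218/(-32378) - 8194/(-7608) = -15218*(-1/32378) - 8194*(-1/7608) = 7609/16189 + 4097/3804 = 95270969/61582956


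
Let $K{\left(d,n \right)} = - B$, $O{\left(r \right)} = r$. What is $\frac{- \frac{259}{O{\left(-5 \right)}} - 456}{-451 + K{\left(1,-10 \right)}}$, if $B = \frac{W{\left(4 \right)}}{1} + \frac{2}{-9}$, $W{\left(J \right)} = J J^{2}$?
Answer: $\frac{18189}{23165} \approx 0.78519$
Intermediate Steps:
$W{\left(J \right)} = J^{3}$
$B = \frac{574}{9}$ ($B = \frac{4^{3}}{1} + \frac{2}{-9} = 64 \cdot 1 + 2 \left(- \frac{1}{9}\right) = 64 - \frac{2}{9} = \frac{574}{9} \approx 63.778$)
$K{\left(d,n \right)} = - \frac{574}{9}$ ($K{\left(d,n \right)} = \left(-1\right) \frac{574}{9} = - \frac{574}{9}$)
$\frac{- \frac{259}{O{\left(-5 \right)}} - 456}{-451 + K{\left(1,-10 \right)}} = \frac{- \frac{259}{-5} - 456}{-451 - \frac{574}{9}} = \frac{\left(-259\right) \left(- \frac{1}{5}\right) - 456}{- \frac{4633}{9}} = \left(\frac{259}{5} - 456\right) \left(- \frac{9}{4633}\right) = \left(- \frac{2021}{5}\right) \left(- \frac{9}{4633}\right) = \frac{18189}{23165}$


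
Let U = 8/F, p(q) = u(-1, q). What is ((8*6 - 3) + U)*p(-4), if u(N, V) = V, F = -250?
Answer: -22484/125 ≈ -179.87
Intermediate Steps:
p(q) = q
U = -4/125 (U = 8/(-250) = 8*(-1/250) = -4/125 ≈ -0.032000)
((8*6 - 3) + U)*p(-4) = ((8*6 - 3) - 4/125)*(-4) = ((48 - 3) - 4/125)*(-4) = (45 - 4/125)*(-4) = (5621/125)*(-4) = -22484/125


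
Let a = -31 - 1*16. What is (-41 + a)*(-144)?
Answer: 12672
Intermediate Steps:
a = -47 (a = -31 - 16 = -47)
(-41 + a)*(-144) = (-41 - 47)*(-144) = -88*(-144) = 12672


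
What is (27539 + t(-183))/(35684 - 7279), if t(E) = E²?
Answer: 3212/1495 ≈ 2.1485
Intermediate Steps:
(27539 + t(-183))/(35684 - 7279) = (27539 + (-183)²)/(35684 - 7279) = (27539 + 33489)/28405 = 61028*(1/28405) = 3212/1495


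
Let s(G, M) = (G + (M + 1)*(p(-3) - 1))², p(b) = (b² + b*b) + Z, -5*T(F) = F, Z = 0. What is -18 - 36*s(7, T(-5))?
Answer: -60534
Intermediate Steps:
T(F) = -F/5
p(b) = 2*b² (p(b) = (b² + b*b) + 0 = (b² + b²) + 0 = 2*b² + 0 = 2*b²)
s(G, M) = (17 + G + 17*M)² (s(G, M) = (G + (M + 1)*(2*(-3)² - 1))² = (G + (1 + M)*(2*9 - 1))² = (G + (1 + M)*(18 - 1))² = (G + (1 + M)*17)² = (G + (17 + 17*M))² = (17 + G + 17*M)²)
-18 - 36*s(7, T(-5)) = -18 - 36*(17 + 7 + 17*(-⅕*(-5)))² = -18 - 36*(17 + 7 + 17*1)² = -18 - 36*(17 + 7 + 17)² = -18 - 36*41² = -18 - 36*1681 = -18 - 60516 = -60534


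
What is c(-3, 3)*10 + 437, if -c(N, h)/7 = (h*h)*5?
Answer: -2713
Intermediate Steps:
c(N, h) = -35*h**2 (c(N, h) = -7*h*h*5 = -7*h**2*5 = -35*h**2)
c(-3, 3)*10 + 437 = -35*3**2*10 + 437 = -35*9*10 + 437 = -315*10 + 437 = -3150 + 437 = -2713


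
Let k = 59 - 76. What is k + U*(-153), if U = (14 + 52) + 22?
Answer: -13481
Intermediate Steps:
U = 88 (U = 66 + 22 = 88)
k = -17
k + U*(-153) = -17 + 88*(-153) = -17 - 13464 = -13481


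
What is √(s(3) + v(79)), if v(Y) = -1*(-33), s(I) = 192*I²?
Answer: √1761 ≈ 41.964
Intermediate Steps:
v(Y) = 33
√(s(3) + v(79)) = √(192*3² + 33) = √(192*9 + 33) = √(1728 + 33) = √1761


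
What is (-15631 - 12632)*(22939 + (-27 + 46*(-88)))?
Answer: -533153232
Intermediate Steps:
(-15631 - 12632)*(22939 + (-27 + 46*(-88))) = -28263*(22939 + (-27 - 4048)) = -28263*(22939 - 4075) = -28263*18864 = -533153232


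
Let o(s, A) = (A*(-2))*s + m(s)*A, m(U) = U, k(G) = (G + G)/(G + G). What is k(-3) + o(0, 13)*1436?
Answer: 1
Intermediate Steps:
k(G) = 1 (k(G) = (2*G)/((2*G)) = (2*G)*(1/(2*G)) = 1)
o(s, A) = -A*s (o(s, A) = (A*(-2))*s + s*A = (-2*A)*s + A*s = -2*A*s + A*s = -A*s)
k(-3) + o(0, 13)*1436 = 1 - 1*13*0*1436 = 1 + 0*1436 = 1 + 0 = 1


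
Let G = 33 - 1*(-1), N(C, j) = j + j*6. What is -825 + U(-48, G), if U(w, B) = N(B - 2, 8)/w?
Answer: -4957/6 ≈ -826.17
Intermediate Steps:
N(C, j) = 7*j (N(C, j) = j + 6*j = 7*j)
G = 34 (G = 33 + 1 = 34)
U(w, B) = 56/w (U(w, B) = (7*8)/w = 56/w)
-825 + U(-48, G) = -825 + 56/(-48) = -825 + 56*(-1/48) = -825 - 7/6 = -4957/6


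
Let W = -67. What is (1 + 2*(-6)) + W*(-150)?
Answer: 10039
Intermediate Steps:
(1 + 2*(-6)) + W*(-150) = (1 + 2*(-6)) - 67*(-150) = (1 - 12) + 10050 = -11 + 10050 = 10039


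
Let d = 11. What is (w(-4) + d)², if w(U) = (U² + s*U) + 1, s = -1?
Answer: 1024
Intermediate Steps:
w(U) = 1 + U² - U (w(U) = (U² - U) + 1 = 1 + U² - U)
(w(-4) + d)² = ((1 + (-4)² - 1*(-4)) + 11)² = ((1 + 16 + 4) + 11)² = (21 + 11)² = 32² = 1024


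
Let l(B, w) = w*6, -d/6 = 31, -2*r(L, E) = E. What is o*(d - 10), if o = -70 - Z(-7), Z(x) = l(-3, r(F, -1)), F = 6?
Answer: 14308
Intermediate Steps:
r(L, E) = -E/2
d = -186 (d = -6*31 = -186)
l(B, w) = 6*w
Z(x) = 3 (Z(x) = 6*(-1/2*(-1)) = 6*(1/2) = 3)
o = -73 (o = -70 - 1*3 = -70 - 3 = -73)
o*(d - 10) = -73*(-186 - 10) = -73*(-196) = 14308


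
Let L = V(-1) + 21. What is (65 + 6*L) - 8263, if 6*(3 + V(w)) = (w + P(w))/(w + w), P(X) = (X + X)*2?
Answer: -16175/2 ≈ -8087.5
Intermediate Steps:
P(X) = 4*X (P(X) = (2*X)*2 = 4*X)
V(w) = -31/12 (V(w) = -3 + ((w + 4*w)/(w + w))/6 = -3 + ((5*w)/((2*w)))/6 = -3 + ((5*w)*(1/(2*w)))/6 = -3 + (⅙)*(5/2) = -3 + 5/12 = -31/12)
L = 221/12 (L = -31/12 + 21 = 221/12 ≈ 18.417)
(65 + 6*L) - 8263 = (65 + 6*(221/12)) - 8263 = (65 + 221/2) - 8263 = 351/2 - 8263 = -16175/2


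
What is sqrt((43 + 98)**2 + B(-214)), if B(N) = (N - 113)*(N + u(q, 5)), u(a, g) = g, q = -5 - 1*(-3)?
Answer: 4*sqrt(5514) ≈ 297.03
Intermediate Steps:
q = -2 (q = -5 + 3 = -2)
B(N) = (-113 + N)*(5 + N) (B(N) = (N - 113)*(N + 5) = (-113 + N)*(5 + N))
sqrt((43 + 98)**2 + B(-214)) = sqrt((43 + 98)**2 + (-565 + (-214)**2 - 108*(-214))) = sqrt(141**2 + (-565 + 45796 + 23112)) = sqrt(19881 + 68343) = sqrt(88224) = 4*sqrt(5514)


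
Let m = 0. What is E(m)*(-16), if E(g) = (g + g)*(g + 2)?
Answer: 0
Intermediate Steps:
E(g) = 2*g*(2 + g) (E(g) = (2*g)*(2 + g) = 2*g*(2 + g))
E(m)*(-16) = (2*0*(2 + 0))*(-16) = (2*0*2)*(-16) = 0*(-16) = 0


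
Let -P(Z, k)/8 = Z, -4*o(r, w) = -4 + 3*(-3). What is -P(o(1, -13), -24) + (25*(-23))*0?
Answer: 26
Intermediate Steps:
o(r, w) = 13/4 (o(r, w) = -(-4 + 3*(-3))/4 = -(-4 - 9)/4 = -1/4*(-13) = 13/4)
P(Z, k) = -8*Z
-P(o(1, -13), -24) + (25*(-23))*0 = -(-8)*13/4 + (25*(-23))*0 = -1*(-26) - 575*0 = 26 + 0 = 26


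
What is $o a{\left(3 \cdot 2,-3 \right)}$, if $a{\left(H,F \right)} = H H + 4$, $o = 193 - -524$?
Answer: $28680$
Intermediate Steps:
$o = 717$ ($o = 193 + 524 = 717$)
$a{\left(H,F \right)} = 4 + H^{2}$ ($a{\left(H,F \right)} = H^{2} + 4 = 4 + H^{2}$)
$o a{\left(3 \cdot 2,-3 \right)} = 717 \left(4 + \left(3 \cdot 2\right)^{2}\right) = 717 \left(4 + 6^{2}\right) = 717 \left(4 + 36\right) = 717 \cdot 40 = 28680$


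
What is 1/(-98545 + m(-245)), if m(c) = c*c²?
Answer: -1/14804670 ≈ -6.7546e-8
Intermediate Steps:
m(c) = c³
1/(-98545 + m(-245)) = 1/(-98545 + (-245)³) = 1/(-98545 - 14706125) = 1/(-14804670) = -1/14804670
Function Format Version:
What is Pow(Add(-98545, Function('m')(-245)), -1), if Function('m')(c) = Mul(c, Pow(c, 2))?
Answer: Rational(-1, 14804670) ≈ -6.7546e-8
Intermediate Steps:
Function('m')(c) = Pow(c, 3)
Pow(Add(-98545, Function('m')(-245)), -1) = Pow(Add(-98545, Pow(-245, 3)), -1) = Pow(Add(-98545, -14706125), -1) = Pow(-14804670, -1) = Rational(-1, 14804670)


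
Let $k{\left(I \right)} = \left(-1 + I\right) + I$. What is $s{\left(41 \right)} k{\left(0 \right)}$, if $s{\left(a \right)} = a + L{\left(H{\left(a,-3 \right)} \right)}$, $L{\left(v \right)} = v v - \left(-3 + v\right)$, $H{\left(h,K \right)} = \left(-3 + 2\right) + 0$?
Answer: $-46$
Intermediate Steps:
$H{\left(h,K \right)} = -1$ ($H{\left(h,K \right)} = -1 + 0 = -1$)
$L{\left(v \right)} = 3 + v^{2} - v$ ($L{\left(v \right)} = v^{2} - \left(-3 + v\right) = 3 + v^{2} - v$)
$k{\left(I \right)} = -1 + 2 I$
$s{\left(a \right)} = 5 + a$ ($s{\left(a \right)} = a + \left(3 + \left(-1\right)^{2} - -1\right) = a + \left(3 + 1 + 1\right) = a + 5 = 5 + a$)
$s{\left(41 \right)} k{\left(0 \right)} = \left(5 + 41\right) \left(-1 + 2 \cdot 0\right) = 46 \left(-1 + 0\right) = 46 \left(-1\right) = -46$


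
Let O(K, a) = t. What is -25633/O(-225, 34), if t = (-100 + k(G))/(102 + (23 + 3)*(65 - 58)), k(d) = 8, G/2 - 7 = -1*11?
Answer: 1819943/23 ≈ 79128.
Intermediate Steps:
G = -8 (G = 14 + 2*(-1*11) = 14 + 2*(-11) = 14 - 22 = -8)
t = -23/71 (t = (-100 + 8)/(102 + (23 + 3)*(65 - 58)) = -92/(102 + 26*7) = -92/(102 + 182) = -92/284 = -92*1/284 = -23/71 ≈ -0.32394)
O(K, a) = -23/71
-25633/O(-225, 34) = -25633/(-23/71) = -25633*(-71/23) = 1819943/23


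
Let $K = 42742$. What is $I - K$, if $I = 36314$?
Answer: $-6428$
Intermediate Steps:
$I - K = 36314 - 42742 = -6428$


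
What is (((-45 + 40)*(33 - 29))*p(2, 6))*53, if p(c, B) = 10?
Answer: -10600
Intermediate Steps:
(((-45 + 40)*(33 - 29))*p(2, 6))*53 = (((-45 + 40)*(33 - 29))*10)*53 = (-5*4*10)*53 = -20*10*53 = -200*53 = -10600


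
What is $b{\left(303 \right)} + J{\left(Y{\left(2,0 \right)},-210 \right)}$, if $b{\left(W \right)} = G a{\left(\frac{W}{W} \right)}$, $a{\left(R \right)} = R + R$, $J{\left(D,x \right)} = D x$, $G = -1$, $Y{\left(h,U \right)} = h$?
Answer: $-422$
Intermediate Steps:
$a{\left(R \right)} = 2 R$
$b{\left(W \right)} = -2$ ($b{\left(W \right)} = - 2 \frac{W}{W} = - 2 \cdot 1 = \left(-1\right) 2 = -2$)
$b{\left(303 \right)} + J{\left(Y{\left(2,0 \right)},-210 \right)} = -2 + 2 \left(-210\right) = -2 - 420 = -422$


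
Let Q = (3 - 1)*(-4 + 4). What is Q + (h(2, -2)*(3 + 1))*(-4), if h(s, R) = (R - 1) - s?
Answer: 80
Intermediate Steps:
h(s, R) = -1 + R - s (h(s, R) = (-1 + R) - s = -1 + R - s)
Q = 0 (Q = 2*0 = 0)
Q + (h(2, -2)*(3 + 1))*(-4) = 0 + ((-1 - 2 - 1*2)*(3 + 1))*(-4) = 0 + ((-1 - 2 - 2)*4)*(-4) = 0 - 5*4*(-4) = 0 - 20*(-4) = 0 + 80 = 80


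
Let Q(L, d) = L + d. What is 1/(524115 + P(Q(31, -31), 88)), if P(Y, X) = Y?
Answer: 1/524115 ≈ 1.9080e-6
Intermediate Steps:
1/(524115 + P(Q(31, -31), 88)) = 1/(524115 + (31 - 31)) = 1/(524115 + 0) = 1/524115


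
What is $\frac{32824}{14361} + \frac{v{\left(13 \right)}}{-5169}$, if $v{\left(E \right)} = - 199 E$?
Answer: $\frac{22979907}{8248001} \approx 2.7861$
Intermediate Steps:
$\frac{32824}{14361} + \frac{v{\left(13 \right)}}{-5169} = \frac{32824}{14361} + \frac{\left(-199\right) 13}{-5169} = 32824 \cdot \frac{1}{14361} - - \frac{2587}{5169} = \frac{32824}{14361} + \frac{2587}{5169} = \frac{22979907}{8248001}$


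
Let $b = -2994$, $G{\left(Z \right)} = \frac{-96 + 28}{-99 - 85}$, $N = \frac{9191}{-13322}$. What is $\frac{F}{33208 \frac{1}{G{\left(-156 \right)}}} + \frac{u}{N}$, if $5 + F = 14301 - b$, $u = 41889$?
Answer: $- \frac{60889241225851}{1002848392} \approx -60716.0$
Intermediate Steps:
$N = - \frac{9191}{13322}$ ($N = 9191 \left(- \frac{1}{13322}\right) = - \frac{9191}{13322} \approx -0.68991$)
$G{\left(Z \right)} = \frac{17}{46}$ ($G{\left(Z \right)} = - \frac{68}{-184} = \left(-68\right) \left(- \frac{1}{184}\right) = \frac{17}{46}$)
$F = 17290$ ($F = -5 + \left(14301 - -2994\right) = -5 + \left(14301 + 2994\right) = -5 + 17295 = 17290$)
$\frac{F}{33208 \frac{1}{G{\left(-156 \right)}}} + \frac{u}{N} = \frac{17290}{33208 \frac{1}{\frac{17}{46}}} + \frac{41889}{- \frac{9191}{13322}} = \frac{17290}{33208 \cdot \frac{46}{17}} + 41889 \left(- \frac{13322}{9191}\right) = \frac{17290}{\frac{1527568}{17}} - \frac{558045258}{9191} = 17290 \cdot \frac{17}{1527568} - \frac{558045258}{9191} = \frac{20995}{109112} - \frac{558045258}{9191} = - \frac{60889241225851}{1002848392}$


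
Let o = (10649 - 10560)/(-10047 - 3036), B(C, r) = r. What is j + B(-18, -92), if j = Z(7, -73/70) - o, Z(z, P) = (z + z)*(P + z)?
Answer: -6316/735 ≈ -8.5932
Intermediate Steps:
Z(z, P) = 2*z*(P + z) (Z(z, P) = (2*z)*(P + z) = 2*z*(P + z))
o = -1/147 (o = 89/(-13083) = 89*(-1/13083) = -1/147 ≈ -0.0068027)
j = 61304/735 (j = 2*7*(-73/70 + 7) - 1*(-1/147) = 2*7*(-73*1/70 + 7) + 1/147 = 2*7*(-73/70 + 7) + 1/147 = 2*7*(417/70) + 1/147 = 417/5 + 1/147 = 61304/735 ≈ 83.407)
j + B(-18, -92) = 61304/735 - 92 = -6316/735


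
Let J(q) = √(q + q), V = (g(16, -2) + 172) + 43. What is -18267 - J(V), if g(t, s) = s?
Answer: -18267 - √426 ≈ -18288.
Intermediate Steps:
V = 213 (V = (-2 + 172) + 43 = 170 + 43 = 213)
J(q) = √2*√q (J(q) = √(2*q) = √2*√q)
-18267 - J(V) = -18267 - √2*√213 = -18267 - √426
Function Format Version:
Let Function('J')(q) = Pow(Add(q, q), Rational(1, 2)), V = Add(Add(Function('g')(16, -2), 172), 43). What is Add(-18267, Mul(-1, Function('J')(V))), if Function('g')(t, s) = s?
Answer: Add(-18267, Mul(-1, Pow(426, Rational(1, 2)))) ≈ -18288.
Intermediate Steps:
V = 213 (V = Add(Add(-2, 172), 43) = Add(170, 43) = 213)
Function('J')(q) = Mul(Pow(2, Rational(1, 2)), Pow(q, Rational(1, 2))) (Function('J')(q) = Pow(Mul(2, q), Rational(1, 2)) = Mul(Pow(2, Rational(1, 2)), Pow(q, Rational(1, 2))))
Add(-18267, Mul(-1, Function('J')(V))) = Add(-18267, Mul(-1, Mul(Pow(2, Rational(1, 2)), Pow(213, Rational(1, 2))))) = Add(-18267, Mul(-1, Pow(426, Rational(1, 2))))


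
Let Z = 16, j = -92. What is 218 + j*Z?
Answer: -1254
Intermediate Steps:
218 + j*Z = 218 - 92*16 = 218 - 1472 = -1254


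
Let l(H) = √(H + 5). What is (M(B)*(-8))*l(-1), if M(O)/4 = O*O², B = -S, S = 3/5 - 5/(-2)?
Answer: 238328/125 ≈ 1906.6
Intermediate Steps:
S = 31/10 (S = 3*(⅕) - 5*(-½) = ⅗ + 5/2 = 31/10 ≈ 3.1000)
l(H) = √(5 + H)
B = -31/10 (B = -1*31/10 = -31/10 ≈ -3.1000)
M(O) = 4*O³ (M(O) = 4*(O*O²) = 4*O³)
(M(B)*(-8))*l(-1) = ((4*(-31/10)³)*(-8))*√(5 - 1) = ((4*(-29791/1000))*(-8))*√4 = -29791/250*(-8)*2 = (119164/125)*2 = 238328/125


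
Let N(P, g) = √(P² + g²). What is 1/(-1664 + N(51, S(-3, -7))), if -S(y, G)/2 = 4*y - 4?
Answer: -1664/2765271 - 5*√145/2765271 ≈ -0.00062352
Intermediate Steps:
S(y, G) = 8 - 8*y (S(y, G) = -2*(4*y - 4) = -2*(-4 + 4*y) = 8 - 8*y)
1/(-1664 + N(51, S(-3, -7))) = 1/(-1664 + √(51² + (8 - 8*(-3))²)) = 1/(-1664 + √(2601 + (8 + 24)²)) = 1/(-1664 + √(2601 + 32²)) = 1/(-1664 + √(2601 + 1024)) = 1/(-1664 + √3625) = 1/(-1664 + 5*√145)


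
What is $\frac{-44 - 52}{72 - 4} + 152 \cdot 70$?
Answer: $\frac{180856}{17} \approx 10639.0$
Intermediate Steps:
$\frac{-44 - 52}{72 - 4} + 152 \cdot 70 = - \frac{96}{72 + \left(-4 + 0\right)} + 10640 = - \frac{96}{72 - 4} + 10640 = - \frac{96}{68} + 10640 = \left(-96\right) \frac{1}{68} + 10640 = - \frac{24}{17} + 10640 = \frac{180856}{17}$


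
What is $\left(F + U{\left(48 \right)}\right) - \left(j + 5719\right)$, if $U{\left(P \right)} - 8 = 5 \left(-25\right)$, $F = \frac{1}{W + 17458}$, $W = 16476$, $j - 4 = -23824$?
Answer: $\frac{610269057}{33934} \approx 17984.0$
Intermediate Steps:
$j = -23820$ ($j = 4 - 23824 = -23820$)
$F = \frac{1}{33934}$ ($F = \frac{1}{16476 + 17458} = \frac{1}{33934} \approx 2.9469 \cdot 10^{-5}$)
$U{\left(P \right)} = -117$ ($U{\left(P \right)} = 8 + 5 \left(-25\right) = 8 - 125 = -117$)
$\left(F + U{\left(48 \right)}\right) - \left(j + 5719\right) = \left(\frac{1}{33934} - 117\right) - \left(-23820 + 5719\right) = - \frac{3970277}{33934} - -18101 = - \frac{3970277}{33934} + 18101 = \frac{610269057}{33934}$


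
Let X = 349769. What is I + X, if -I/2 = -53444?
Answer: 456657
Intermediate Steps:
I = 106888 (I = -2*(-53444) = 106888)
I + X = 106888 + 349769 = 456657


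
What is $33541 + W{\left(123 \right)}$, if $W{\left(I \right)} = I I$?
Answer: $48670$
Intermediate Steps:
$W{\left(I \right)} = I^{2}$
$33541 + W{\left(123 \right)} = 33541 + 123^{2} = 33541 + 15129 = 48670$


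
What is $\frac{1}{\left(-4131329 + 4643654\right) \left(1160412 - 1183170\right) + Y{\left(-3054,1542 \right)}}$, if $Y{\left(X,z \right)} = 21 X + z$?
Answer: $- \frac{1}{11659554942} \approx -8.5767 \cdot 10^{-11}$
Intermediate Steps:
$Y{\left(X,z \right)} = z + 21 X$
$\frac{1}{\left(-4131329 + 4643654\right) \left(1160412 - 1183170\right) + Y{\left(-3054,1542 \right)}} = \frac{1}{\left(-4131329 + 4643654\right) \left(1160412 - 1183170\right) + \left(1542 + 21 \left(-3054\right)\right)} = \frac{1}{512325 \left(-22758\right) + \left(1542 - 64134\right)} = \frac{1}{-11659492350 - 62592} = \frac{1}{-11659554942} = - \frac{1}{11659554942}$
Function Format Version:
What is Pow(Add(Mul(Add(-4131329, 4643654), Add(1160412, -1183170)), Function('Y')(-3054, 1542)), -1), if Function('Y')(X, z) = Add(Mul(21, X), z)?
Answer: Rational(-1, 11659554942) ≈ -8.5767e-11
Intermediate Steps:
Function('Y')(X, z) = Add(z, Mul(21, X))
Pow(Add(Mul(Add(-4131329, 4643654), Add(1160412, -1183170)), Function('Y')(-3054, 1542)), -1) = Pow(Add(Mul(Add(-4131329, 4643654), Add(1160412, -1183170)), Add(1542, Mul(21, -3054))), -1) = Pow(Add(Mul(512325, -22758), Add(1542, -64134)), -1) = Pow(Add(-11659492350, -62592), -1) = Pow(-11659554942, -1) = Rational(-1, 11659554942)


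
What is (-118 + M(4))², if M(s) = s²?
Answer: 10404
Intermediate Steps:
(-118 + M(4))² = (-118 + 4²)² = (-118 + 16)² = (-102)² = 10404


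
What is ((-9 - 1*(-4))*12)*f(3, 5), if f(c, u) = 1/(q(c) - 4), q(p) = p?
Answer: 60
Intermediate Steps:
f(c, u) = 1/(-4 + c) (f(c, u) = 1/(c - 4) = 1/(-4 + c))
((-9 - 1*(-4))*12)*f(3, 5) = ((-9 - 1*(-4))*12)/(-4 + 3) = ((-9 + 4)*12)/(-1) = -5*12*(-1) = -60*(-1) = 60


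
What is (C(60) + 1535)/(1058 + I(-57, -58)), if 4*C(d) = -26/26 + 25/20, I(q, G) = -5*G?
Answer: 24561/21568 ≈ 1.1388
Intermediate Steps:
C(d) = 1/16 (C(d) = (-26/26 + 25/20)/4 = (-26*1/26 + 25*(1/20))/4 = (-1 + 5/4)/4 = (1/4)*(1/4) = 1/16)
(C(60) + 1535)/(1058 + I(-57, -58)) = (1/16 + 1535)/(1058 - 5*(-58)) = 24561/(16*(1058 + 290)) = (24561/16)/1348 = (24561/16)*(1/1348) = 24561/21568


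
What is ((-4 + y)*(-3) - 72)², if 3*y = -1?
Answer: 3481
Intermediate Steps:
y = -⅓ (y = (⅓)*(-1) = -⅓ ≈ -0.33333)
((-4 + y)*(-3) - 72)² = ((-4 - ⅓)*(-3) - 72)² = (-13/3*(-3) - 72)² = (13 - 72)² = (-59)² = 3481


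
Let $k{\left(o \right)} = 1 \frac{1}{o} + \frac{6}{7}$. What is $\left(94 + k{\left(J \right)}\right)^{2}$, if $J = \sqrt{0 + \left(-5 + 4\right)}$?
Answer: $\frac{440847}{49} - \frac{1328 i}{7} \approx 8996.9 - 189.71 i$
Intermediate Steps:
$J = i$ ($J = \sqrt{0 - 1} = \sqrt{-1} = i \approx 1.0 i$)
$k{\left(o \right)} = \frac{6}{7} + \frac{1}{o}$ ($k{\left(o \right)} = \frac{1}{o} + 6 \cdot \frac{1}{7} = \frac{1}{o} + \frac{6}{7} = \frac{6}{7} + \frac{1}{o}$)
$\left(94 + k{\left(J \right)}\right)^{2} = \left(94 + \left(\frac{6}{7} + \frac{1}{i}\right)\right)^{2} = \left(94 + \left(\frac{6}{7} - i\right)\right)^{2} = \left(\frac{664}{7} - i\right)^{2}$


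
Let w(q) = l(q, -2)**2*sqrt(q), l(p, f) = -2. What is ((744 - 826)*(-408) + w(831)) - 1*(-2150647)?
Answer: 2184103 + 4*sqrt(831) ≈ 2.1842e+6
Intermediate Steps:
w(q) = 4*sqrt(q) (w(q) = (-2)**2*sqrt(q) = 4*sqrt(q))
((744 - 826)*(-408) + w(831)) - 1*(-2150647) = ((744 - 826)*(-408) + 4*sqrt(831)) - 1*(-2150647) = (-82*(-408) + 4*sqrt(831)) + 2150647 = (33456 + 4*sqrt(831)) + 2150647 = 2184103 + 4*sqrt(831)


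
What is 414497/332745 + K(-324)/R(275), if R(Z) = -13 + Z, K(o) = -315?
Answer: 3783539/87179190 ≈ 0.043400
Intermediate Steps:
414497/332745 + K(-324)/R(275) = 414497/332745 - 315/(-13 + 275) = 414497*(1/332745) - 315/262 = 414497/332745 - 315*1/262 = 414497/332745 - 315/262 = 3783539/87179190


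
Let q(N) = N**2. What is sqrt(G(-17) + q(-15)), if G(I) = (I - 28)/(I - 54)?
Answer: 6*sqrt(31595)/71 ≈ 15.021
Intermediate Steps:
G(I) = (-28 + I)/(-54 + I)
sqrt(G(-17) + q(-15)) = sqrt((-28 - 17)/(-54 - 17) + (-15)**2) = sqrt(-45/(-71) + 225) = sqrt(-1/71*(-45) + 225) = sqrt(45/71 + 225) = sqrt(16020/71) = 6*sqrt(31595)/71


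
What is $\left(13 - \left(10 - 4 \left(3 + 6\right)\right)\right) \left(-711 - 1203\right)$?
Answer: $-74646$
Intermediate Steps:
$\left(13 - \left(10 - 4 \left(3 + 6\right)\right)\right) \left(-711 - 1203\right) = \left(13 - \left(10 - 4 \cdot 9\right)\right) \left(-711 - 1203\right) = \left(13 - \left(10 - 36\right)\right) \left(-1914\right) = \left(13 - -26\right) \left(-1914\right) = \left(13 + 26\right) \left(-1914\right) = 39 \left(-1914\right) = -74646$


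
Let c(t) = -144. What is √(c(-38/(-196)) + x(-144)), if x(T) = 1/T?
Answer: I*√20737/12 ≈ 12.0*I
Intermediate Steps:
√(c(-38/(-196)) + x(-144)) = √(-144 + 1/(-144)) = √(-144 - 1/144) = √(-20737/144) = I*√20737/12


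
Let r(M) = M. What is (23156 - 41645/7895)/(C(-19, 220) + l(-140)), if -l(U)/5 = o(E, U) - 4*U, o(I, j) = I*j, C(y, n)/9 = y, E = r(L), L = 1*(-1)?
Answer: -36554995/5796509 ≈ -6.3064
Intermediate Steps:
L = -1
E = -1
C(y, n) = 9*y
l(U) = 25*U (l(U) = -5*(-U - 4*U) = -(-25)*U = 25*U)
(23156 - 41645/7895)/(C(-19, 220) + l(-140)) = (23156 - 41645/7895)/(9*(-19) + 25*(-140)) = (23156 - 41645*1/7895)/(-171 - 3500) = (23156 - 8329/1579)/(-3671) = (36554995/1579)*(-1/3671) = -36554995/5796509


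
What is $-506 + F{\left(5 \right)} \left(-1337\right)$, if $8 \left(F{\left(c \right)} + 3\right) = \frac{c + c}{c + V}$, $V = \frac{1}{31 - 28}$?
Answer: $\frac{204265}{64} \approx 3191.6$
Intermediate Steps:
$V = \frac{1}{3} \approx 0.33333$
$F{\left(c \right)} = -3 + \frac{c}{4 \left(\frac{1}{3} + c\right)}$ ($F{\left(c \right)} = -3 + \frac{\left(c + c\right) \frac{1}{c + \frac{1}{3}}}{8} = -3 + \frac{2 c \frac{1}{\frac{1}{3} + c}}{8} = -3 + \frac{c}{4 \left(\frac{1}{3} + c\right)}$)
$-506 + F{\left(5 \right)} \left(-1337\right) = -506 + \frac{3 \left(-4 - 55\right)}{4 \left(1 + 3 \cdot 5\right)} \left(-1337\right) = -506 + \frac{3 \left(-4 - 55\right)}{4 \left(1 + 15\right)} \left(-1337\right) = -506 + \frac{3}{4} \cdot \frac{1}{16} \left(-59\right) \left(-1337\right) = -506 - - \frac{236649}{64} = -506 + \frac{236649}{64} = \frac{204265}{64}$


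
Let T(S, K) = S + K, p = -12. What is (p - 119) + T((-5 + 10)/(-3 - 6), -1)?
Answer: -1193/9 ≈ -132.56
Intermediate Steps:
T(S, K) = K + S
(p - 119) + T((-5 + 10)/(-3 - 6), -1) = (-12 - 119) + (-1 + (-5 + 10)/(-3 - 6)) = -131 + (-1 + 5/(-9)) = -131 + (-1 + 5*(-⅑)) = -131 + (-1 - 5/9) = -131 - 14/9 = -1193/9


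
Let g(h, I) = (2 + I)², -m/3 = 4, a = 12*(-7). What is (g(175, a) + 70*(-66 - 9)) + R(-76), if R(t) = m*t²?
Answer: -67838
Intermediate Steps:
a = -84
m = -12 (m = -3*4 = -12)
R(t) = -12*t²
(g(175, a) + 70*(-66 - 9)) + R(-76) = ((2 - 84)² + 70*(-66 - 9)) - 12*(-76)² = ((-82)² + 70*(-75)) - 12*5776 = (6724 - 5250) - 69312 = 1474 - 69312 = -67838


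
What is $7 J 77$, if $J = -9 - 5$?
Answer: $-7546$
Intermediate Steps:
$J = -14$ ($J = -9 - 5 = -14$)
$7 J 77 = 7 \left(-14\right) 77 = \left(-98\right) 77 = -7546$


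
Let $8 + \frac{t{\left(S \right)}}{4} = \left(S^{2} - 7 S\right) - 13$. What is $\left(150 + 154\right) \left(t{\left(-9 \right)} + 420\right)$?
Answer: $277248$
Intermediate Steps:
$t{\left(S \right)} = -84 - 28 S + 4 S^{2}$ ($t{\left(S \right)} = -32 + 4 \left(\left(S^{2} - 7 S\right) - 13\right) = -32 + 4 \left(-13 + S^{2} - 7 S\right) = -32 - \left(52 - 4 S^{2} + 28 S\right) = -84 - 28 S + 4 S^{2}$)
$\left(150 + 154\right) \left(t{\left(-9 \right)} + 420\right) = \left(150 + 154\right) \left(\left(-84 - -252 + 4 \left(-9\right)^{2}\right) + 420\right) = 304 \left(\left(-84 + 252 + 4 \cdot 81\right) + 420\right) = 304 \left(\left(-84 + 252 + 324\right) + 420\right) = 304 \left(492 + 420\right) = 304 \cdot 912 = 277248$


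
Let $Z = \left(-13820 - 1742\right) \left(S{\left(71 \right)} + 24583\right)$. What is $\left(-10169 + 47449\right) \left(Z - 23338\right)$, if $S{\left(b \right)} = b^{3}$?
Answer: $-221905284332480$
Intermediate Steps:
$Z = -5952371628$ ($Z = \left(-13820 - 1742\right) \left(71^{3} + 24583\right) = - 15562 \left(357911 + 24583\right) = \left(-15562\right) 382494 = -5952371628$)
$\left(-10169 + 47449\right) \left(Z - 23338\right) = \left(-10169 + 47449\right) \left(-5952371628 - 23338\right) = 37280 \left(-5952394966\right) = -221905284332480$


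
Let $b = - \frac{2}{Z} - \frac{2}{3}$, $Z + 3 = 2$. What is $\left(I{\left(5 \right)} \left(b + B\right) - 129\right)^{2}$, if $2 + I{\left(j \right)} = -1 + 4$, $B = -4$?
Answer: $\frac{156025}{9} \approx 17336.0$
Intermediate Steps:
$Z = -1$ ($Z = -3 + 2 = -1$)
$I{\left(j \right)} = 1$ ($I{\left(j \right)} = -2 + \left(-1 + 4\right) = -2 + 3 = 1$)
$b = \frac{4}{3}$ ($b = - \frac{2}{-1} - \frac{2}{3} = \left(-2\right) \left(-1\right) - \frac{2}{3} = 2 - \frac{2}{3} = \frac{4}{3} \approx 1.3333$)
$\left(I{\left(5 \right)} \left(b + B\right) - 129\right)^{2} = \left(1 \left(\frac{4}{3} - 4\right) - 129\right)^{2} = \left(1 \left(- \frac{8}{3}\right) - 129\right)^{2} = \left(- \frac{8}{3} - 129\right)^{2} = \left(- \frac{395}{3}\right)^{2} = \frac{156025}{9}$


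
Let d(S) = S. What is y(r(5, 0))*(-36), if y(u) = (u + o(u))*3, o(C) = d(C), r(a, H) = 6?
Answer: -1296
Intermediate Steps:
o(C) = C
y(u) = 6*u (y(u) = (u + u)*3 = (2*u)*3 = 6*u)
y(r(5, 0))*(-36) = (6*6)*(-36) = 36*(-36) = -1296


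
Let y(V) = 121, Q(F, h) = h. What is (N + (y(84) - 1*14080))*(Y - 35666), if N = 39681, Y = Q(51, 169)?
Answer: -913053834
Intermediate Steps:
Y = 169
(N + (y(84) - 1*14080))*(Y - 35666) = (39681 + (121 - 1*14080))*(169 - 35666) = (39681 + (121 - 14080))*(-35497) = (39681 - 13959)*(-35497) = 25722*(-35497) = -913053834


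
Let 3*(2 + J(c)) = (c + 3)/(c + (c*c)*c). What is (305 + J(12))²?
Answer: 11118648025/121104 ≈ 91811.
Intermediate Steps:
J(c) = -2 + (3 + c)/(3*(c + c³)) (J(c) = -2 + ((c + 3)/(c + (c*c)*c))/3 = -2 + ((3 + c)/(c + c²*c))/3 = -2 + ((3 + c)/(c + c³))/3 = -2 + (3 + c)/(3*(c + c³)))
(305 + J(12))² = (305 + (⅓)*(3 - 6*12³ - 5*12)/(12*(1 + 12²)))² = (305 + (⅓)*(1/12)*(3 - 6*1728 - 60)/(1 + 144))² = (305 + (⅓)*(1/12)*(3 - 10368 - 60)/145)² = (305 + (⅓)*(1/12)*(1/145)*(-10425))² = (305 - 695/348)² = (105445/348)² = 11118648025/121104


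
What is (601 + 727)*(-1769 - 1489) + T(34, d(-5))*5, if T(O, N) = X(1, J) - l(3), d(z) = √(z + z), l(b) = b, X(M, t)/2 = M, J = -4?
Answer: -4326629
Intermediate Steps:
X(M, t) = 2*M
d(z) = √2*√z (d(z) = √(2*z) = √2*√z)
T(O, N) = -1 (T(O, N) = 2*1 - 1*3 = 2 - 3 = -1)
(601 + 727)*(-1769 - 1489) + T(34, d(-5))*5 = (601 + 727)*(-1769 - 1489) - 1*5 = 1328*(-3258) - 5 = -4326624 - 5 = -4326629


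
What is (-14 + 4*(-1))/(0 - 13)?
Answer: 18/13 ≈ 1.3846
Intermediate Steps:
(-14 + 4*(-1))/(0 - 13) = (-14 - 4)/(-13) = -18*(-1/13) = 18/13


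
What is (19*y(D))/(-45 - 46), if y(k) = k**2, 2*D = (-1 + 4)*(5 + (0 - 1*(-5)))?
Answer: -4275/91 ≈ -46.978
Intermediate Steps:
D = 15 (D = ((-1 + 4)*(5 + (0 - 1*(-5))))/2 = (3*(5 + (0 + 5)))/2 = (3*(5 + 5))/2 = (3*10)/2 = (1/2)*30 = 15)
(19*y(D))/(-45 - 46) = (19*15**2)/(-45 - 46) = (19*225)/(-91) = 4275*(-1/91) = -4275/91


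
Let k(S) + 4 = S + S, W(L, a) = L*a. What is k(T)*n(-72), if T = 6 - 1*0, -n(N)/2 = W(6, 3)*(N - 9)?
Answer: 23328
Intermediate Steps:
n(N) = 324 - 36*N (n(N) = -2*6*3*(N - 9) = -36*(-9 + N) = -2*(-162 + 18*N) = 324 - 36*N)
T = 6 (T = 6 + 0 = 6)
k(S) = -4 + 2*S (k(S) = -4 + (S + S) = -4 + 2*S)
k(T)*n(-72) = (-4 + 2*6)*(324 - 36*(-72)) = (-4 + 12)*(324 + 2592) = 8*2916 = 23328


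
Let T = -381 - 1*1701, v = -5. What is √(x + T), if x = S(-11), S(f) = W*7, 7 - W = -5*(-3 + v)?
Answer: 3*I*√257 ≈ 48.094*I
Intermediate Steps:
W = -33 (W = 7 - (-5)*(-3 - 5) = 7 - (-5)*(-8) = 7 - 1*40 = 7 - 40 = -33)
T = -2082 (T = -381 - 1701 = -2082)
S(f) = -231 (S(f) = -33*7 = -231)
x = -231
√(x + T) = √(-231 - 2082) = √(-2313) = 3*I*√257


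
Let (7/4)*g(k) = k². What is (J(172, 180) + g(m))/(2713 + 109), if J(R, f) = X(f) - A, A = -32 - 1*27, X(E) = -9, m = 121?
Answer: 29457/9877 ≈ 2.9824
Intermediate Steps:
A = -59 (A = -32 - 27 = -59)
J(R, f) = 50 (J(R, f) = -9 - 1*(-59) = -9 + 59 = 50)
g(k) = 4*k²/7
(J(172, 180) + g(m))/(2713 + 109) = (50 + (4/7)*121²)/(2713 + 109) = (50 + (4/7)*14641)/2822 = (50 + 58564/7)*(1/2822) = (58914/7)*(1/2822) = 29457/9877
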